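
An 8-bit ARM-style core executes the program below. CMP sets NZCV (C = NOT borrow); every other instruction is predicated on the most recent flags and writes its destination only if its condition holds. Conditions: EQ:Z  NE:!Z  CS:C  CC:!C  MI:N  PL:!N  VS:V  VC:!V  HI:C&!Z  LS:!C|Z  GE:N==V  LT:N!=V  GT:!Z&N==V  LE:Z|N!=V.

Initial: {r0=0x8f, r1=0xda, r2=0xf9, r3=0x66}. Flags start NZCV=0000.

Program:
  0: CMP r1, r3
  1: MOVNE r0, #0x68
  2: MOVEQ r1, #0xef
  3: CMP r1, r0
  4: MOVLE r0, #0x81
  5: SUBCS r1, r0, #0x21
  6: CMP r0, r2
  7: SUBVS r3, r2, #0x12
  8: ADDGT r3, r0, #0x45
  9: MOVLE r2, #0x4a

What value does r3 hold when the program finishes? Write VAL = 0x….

VAL = 0x66

[0] flags=0011 → (cmp)
[1] flags=0011 NE?T → r0=0x68
[2] flags=0011 EQ?F → skip
[3] flags=0011 → (cmp)
[4] flags=0011 LE?T → r0=0x81
[5] flags=0011 CS?T → r1=0x60
[6] flags=1000 → (cmp)
[7] flags=1000 VS?F → skip
[8] flags=1000 GT?F → skip
[9] flags=1000 LE?T → r2=0x4a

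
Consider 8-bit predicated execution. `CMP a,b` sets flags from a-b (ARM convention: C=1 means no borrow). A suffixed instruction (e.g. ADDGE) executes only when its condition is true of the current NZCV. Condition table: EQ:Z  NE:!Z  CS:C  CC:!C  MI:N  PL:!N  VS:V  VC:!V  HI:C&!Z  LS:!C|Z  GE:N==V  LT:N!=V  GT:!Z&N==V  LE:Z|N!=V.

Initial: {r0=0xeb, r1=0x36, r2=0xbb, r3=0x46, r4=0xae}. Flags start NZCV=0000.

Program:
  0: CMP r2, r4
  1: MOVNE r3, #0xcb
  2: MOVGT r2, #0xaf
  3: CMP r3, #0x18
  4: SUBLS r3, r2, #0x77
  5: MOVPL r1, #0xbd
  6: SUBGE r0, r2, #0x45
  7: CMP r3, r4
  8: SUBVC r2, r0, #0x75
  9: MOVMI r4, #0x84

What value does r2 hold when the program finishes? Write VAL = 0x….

0: ✓ CMP  NZCV=0010
1: ✓ MOVNE  r3←0xcb
2: ✓ MOVGT  r2←0xaf
3: ✓ CMP  NZCV=1010
4: · SUBLS
5: · MOVPL
6: · SUBGE
7: ✓ CMP  NZCV=0010
8: ✓ SUBVC  r2←0x76
9: · MOVMI

VAL = 0x76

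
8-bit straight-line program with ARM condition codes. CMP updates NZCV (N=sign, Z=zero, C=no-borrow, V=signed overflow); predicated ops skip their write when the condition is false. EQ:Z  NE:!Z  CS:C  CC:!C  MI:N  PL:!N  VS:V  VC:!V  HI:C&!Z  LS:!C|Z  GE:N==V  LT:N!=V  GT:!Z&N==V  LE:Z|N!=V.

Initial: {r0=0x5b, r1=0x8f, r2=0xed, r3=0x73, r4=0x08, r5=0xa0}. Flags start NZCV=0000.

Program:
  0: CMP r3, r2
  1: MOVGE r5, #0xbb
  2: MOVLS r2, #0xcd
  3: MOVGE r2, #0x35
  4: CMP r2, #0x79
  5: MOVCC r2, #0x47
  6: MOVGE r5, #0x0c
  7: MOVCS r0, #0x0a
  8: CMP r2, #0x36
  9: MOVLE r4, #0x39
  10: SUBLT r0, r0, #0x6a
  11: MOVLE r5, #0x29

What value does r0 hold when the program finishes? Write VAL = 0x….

[0] flags=1001 → (cmp)
[1] flags=1001 GE?T → r5=0xbb
[2] flags=1001 LS?T → r2=0xcd
[3] flags=1001 GE?T → r2=0x35
[4] flags=1000 → (cmp)
[5] flags=1000 CC?T → r2=0x47
[6] flags=1000 GE?F → skip
[7] flags=1000 CS?F → skip
[8] flags=0010 → (cmp)
[9] flags=0010 LE?F → skip
[10] flags=0010 LT?F → skip
[11] flags=0010 LE?F → skip

VAL = 0x5b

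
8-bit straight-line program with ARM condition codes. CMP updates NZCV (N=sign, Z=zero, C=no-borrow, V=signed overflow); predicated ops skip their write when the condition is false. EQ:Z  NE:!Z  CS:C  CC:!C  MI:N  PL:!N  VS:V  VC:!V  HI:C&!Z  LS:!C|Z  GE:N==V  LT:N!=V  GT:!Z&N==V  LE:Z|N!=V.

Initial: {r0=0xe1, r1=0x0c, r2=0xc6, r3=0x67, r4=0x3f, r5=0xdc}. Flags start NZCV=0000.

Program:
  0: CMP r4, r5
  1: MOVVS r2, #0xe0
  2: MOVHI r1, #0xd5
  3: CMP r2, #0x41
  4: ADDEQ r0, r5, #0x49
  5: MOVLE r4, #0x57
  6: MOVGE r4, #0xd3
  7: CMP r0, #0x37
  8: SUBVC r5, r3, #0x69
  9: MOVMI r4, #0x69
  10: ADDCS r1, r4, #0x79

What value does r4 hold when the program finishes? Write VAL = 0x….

VAL = 0x69

[0] flags=0000 → (cmp)
[1] flags=0000 VS?F → skip
[2] flags=0000 HI?F → skip
[3] flags=1010 → (cmp)
[4] flags=1010 EQ?F → skip
[5] flags=1010 LE?T → r4=0x57
[6] flags=1010 GE?F → skip
[7] flags=1010 → (cmp)
[8] flags=1010 VC?T → r5=0xfe
[9] flags=1010 MI?T → r4=0x69
[10] flags=1010 CS?T → r1=0xe2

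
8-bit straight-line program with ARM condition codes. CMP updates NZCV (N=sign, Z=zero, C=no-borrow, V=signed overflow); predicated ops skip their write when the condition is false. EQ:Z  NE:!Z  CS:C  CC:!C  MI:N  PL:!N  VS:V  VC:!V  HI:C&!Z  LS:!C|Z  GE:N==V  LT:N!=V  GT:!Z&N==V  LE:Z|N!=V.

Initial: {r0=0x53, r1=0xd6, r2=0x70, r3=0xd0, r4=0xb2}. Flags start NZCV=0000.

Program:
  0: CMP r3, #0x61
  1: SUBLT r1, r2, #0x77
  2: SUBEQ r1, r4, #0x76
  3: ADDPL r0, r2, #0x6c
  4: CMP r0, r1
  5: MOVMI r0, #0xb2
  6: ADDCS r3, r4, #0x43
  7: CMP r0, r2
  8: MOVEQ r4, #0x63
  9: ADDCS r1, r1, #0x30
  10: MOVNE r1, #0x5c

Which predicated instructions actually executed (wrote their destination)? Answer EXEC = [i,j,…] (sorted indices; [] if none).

0: ✓ CMP  NZCV=0011
1: ✓ SUBLT  r1←0xf9
2: · SUBEQ
3: ✓ ADDPL  r0←0xdc
4: ✓ CMP  NZCV=1000
5: ✓ MOVMI  r0←0xb2
6: · ADDCS
7: ✓ CMP  NZCV=0011
8: · MOVEQ
9: ✓ ADDCS  r1←0x29
10: ✓ MOVNE  r1←0x5c

EXEC = [1,3,5,9,10]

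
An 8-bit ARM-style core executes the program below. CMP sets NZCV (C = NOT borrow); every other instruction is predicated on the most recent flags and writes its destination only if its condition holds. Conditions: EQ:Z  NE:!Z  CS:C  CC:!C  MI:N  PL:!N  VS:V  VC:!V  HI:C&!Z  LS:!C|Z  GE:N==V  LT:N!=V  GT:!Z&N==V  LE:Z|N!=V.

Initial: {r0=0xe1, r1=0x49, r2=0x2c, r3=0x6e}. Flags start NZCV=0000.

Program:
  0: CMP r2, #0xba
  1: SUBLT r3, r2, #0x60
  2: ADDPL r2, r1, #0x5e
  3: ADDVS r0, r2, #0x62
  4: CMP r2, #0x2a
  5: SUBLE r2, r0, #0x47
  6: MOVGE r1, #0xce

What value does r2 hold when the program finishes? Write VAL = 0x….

0: ✓ CMP  NZCV=0000
1: · SUBLT
2: ✓ ADDPL  r2←0xa7
3: · ADDVS
4: ✓ CMP  NZCV=0011
5: ✓ SUBLE  r2←0x9a
6: · MOVGE

VAL = 0x9a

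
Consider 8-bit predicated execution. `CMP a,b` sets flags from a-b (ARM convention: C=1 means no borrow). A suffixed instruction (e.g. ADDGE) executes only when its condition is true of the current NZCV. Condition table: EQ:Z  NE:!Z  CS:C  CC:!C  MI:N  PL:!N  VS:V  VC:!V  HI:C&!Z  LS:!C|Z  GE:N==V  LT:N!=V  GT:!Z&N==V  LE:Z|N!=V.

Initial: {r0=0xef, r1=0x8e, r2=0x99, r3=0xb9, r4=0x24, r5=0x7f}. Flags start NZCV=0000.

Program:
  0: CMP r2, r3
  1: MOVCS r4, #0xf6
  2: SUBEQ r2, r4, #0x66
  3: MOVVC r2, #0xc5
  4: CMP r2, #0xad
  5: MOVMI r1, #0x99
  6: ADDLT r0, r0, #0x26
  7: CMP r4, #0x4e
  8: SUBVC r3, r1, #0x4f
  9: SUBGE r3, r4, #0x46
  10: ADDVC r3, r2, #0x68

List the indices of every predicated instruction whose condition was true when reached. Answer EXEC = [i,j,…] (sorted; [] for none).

EXEC = [3,8,10]

[0] flags=1000 → (cmp)
[1] flags=1000 CS?F → skip
[2] flags=1000 EQ?F → skip
[3] flags=1000 VC?T → r2=0xc5
[4] flags=0010 → (cmp)
[5] flags=0010 MI?F → skip
[6] flags=0010 LT?F → skip
[7] flags=1000 → (cmp)
[8] flags=1000 VC?T → r3=0x3f
[9] flags=1000 GE?F → skip
[10] flags=1000 VC?T → r3=0x2d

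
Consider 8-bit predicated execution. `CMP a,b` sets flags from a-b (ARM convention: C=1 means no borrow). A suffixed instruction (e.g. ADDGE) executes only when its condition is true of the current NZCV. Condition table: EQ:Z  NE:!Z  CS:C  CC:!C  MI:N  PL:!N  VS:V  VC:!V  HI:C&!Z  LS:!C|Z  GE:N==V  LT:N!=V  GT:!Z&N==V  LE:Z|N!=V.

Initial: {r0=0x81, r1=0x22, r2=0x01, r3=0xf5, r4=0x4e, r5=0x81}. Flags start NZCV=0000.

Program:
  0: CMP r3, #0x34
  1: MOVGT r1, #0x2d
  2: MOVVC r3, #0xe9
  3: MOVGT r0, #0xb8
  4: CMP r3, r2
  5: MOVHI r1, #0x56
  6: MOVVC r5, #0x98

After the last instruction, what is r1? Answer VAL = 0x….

VAL = 0x56

[0] flags=1010 → (cmp)
[1] flags=1010 GT?F → skip
[2] flags=1010 VC?T → r3=0xe9
[3] flags=1010 GT?F → skip
[4] flags=1010 → (cmp)
[5] flags=1010 HI?T → r1=0x56
[6] flags=1010 VC?T → r5=0x98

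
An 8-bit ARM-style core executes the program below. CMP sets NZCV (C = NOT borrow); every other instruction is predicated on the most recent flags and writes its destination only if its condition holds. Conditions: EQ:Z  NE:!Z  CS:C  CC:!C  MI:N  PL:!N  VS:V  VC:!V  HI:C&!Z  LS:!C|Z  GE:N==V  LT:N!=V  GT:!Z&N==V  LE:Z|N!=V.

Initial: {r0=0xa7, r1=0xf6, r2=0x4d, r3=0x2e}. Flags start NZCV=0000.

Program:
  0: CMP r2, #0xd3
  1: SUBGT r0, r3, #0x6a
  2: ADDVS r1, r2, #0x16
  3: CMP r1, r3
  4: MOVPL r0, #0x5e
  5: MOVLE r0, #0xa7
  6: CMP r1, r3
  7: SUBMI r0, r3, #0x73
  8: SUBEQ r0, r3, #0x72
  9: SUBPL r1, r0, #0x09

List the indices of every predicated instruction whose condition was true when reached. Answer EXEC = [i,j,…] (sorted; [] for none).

EXEC = [1,5,7]

[0] flags=0000 → (cmp)
[1] flags=0000 GT?T → r0=0xc4
[2] flags=0000 VS?F → skip
[3] flags=1010 → (cmp)
[4] flags=1010 PL?F → skip
[5] flags=1010 LE?T → r0=0xa7
[6] flags=1010 → (cmp)
[7] flags=1010 MI?T → r0=0xbb
[8] flags=1010 EQ?F → skip
[9] flags=1010 PL?F → skip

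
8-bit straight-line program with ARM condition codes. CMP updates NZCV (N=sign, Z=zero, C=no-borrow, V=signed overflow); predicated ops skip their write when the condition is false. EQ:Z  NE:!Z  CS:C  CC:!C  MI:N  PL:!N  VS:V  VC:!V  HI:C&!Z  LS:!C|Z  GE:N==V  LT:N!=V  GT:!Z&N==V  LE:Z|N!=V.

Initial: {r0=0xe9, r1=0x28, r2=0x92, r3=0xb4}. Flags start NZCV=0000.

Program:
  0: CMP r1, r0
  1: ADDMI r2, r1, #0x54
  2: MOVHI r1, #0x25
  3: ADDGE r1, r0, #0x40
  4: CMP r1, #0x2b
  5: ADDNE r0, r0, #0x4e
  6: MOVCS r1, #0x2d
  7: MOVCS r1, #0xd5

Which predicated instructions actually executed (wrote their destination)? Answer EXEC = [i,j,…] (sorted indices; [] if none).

EXEC = [3,5]

[0] flags=0000 → (cmp)
[1] flags=0000 MI?F → skip
[2] flags=0000 HI?F → skip
[3] flags=0000 GE?T → r1=0x29
[4] flags=1000 → (cmp)
[5] flags=1000 NE?T → r0=0x37
[6] flags=1000 CS?F → skip
[7] flags=1000 CS?F → skip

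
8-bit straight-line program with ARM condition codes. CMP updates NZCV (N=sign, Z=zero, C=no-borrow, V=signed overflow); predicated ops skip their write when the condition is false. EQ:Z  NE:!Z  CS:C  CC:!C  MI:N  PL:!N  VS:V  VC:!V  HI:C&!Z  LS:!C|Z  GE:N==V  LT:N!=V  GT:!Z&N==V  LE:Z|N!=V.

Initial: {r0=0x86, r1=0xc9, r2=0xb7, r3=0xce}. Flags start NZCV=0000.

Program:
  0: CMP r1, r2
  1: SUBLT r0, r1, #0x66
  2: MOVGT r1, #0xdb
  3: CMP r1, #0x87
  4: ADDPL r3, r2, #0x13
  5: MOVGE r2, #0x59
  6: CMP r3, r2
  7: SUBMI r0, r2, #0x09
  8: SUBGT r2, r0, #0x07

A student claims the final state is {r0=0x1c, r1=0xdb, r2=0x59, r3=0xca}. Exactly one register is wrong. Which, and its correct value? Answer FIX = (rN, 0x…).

[0] flags=0010 → (cmp)
[1] flags=0010 LT?F → skip
[2] flags=0010 GT?T → r1=0xdb
[3] flags=0010 → (cmp)
[4] flags=0010 PL?T → r3=0xca
[5] flags=0010 GE?T → r2=0x59
[6] flags=0011 → (cmp)
[7] flags=0011 MI?F → skip
[8] flags=0011 GT?F → skip

FIX = (r0, 0x86)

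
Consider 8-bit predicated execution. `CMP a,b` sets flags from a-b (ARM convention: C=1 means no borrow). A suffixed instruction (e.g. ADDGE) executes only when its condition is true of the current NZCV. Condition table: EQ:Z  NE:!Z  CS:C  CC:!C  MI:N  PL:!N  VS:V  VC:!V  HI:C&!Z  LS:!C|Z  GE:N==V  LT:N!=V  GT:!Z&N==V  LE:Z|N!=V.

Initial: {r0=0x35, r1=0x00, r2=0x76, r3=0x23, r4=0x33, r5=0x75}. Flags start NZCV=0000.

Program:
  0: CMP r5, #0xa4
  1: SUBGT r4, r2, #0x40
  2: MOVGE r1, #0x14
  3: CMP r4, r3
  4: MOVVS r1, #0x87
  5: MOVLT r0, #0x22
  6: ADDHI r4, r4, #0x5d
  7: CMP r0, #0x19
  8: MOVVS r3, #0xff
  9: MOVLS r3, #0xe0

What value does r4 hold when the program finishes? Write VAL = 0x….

VAL = 0x93

0: ✓ CMP  NZCV=1001
1: ✓ SUBGT  r4←0x36
2: ✓ MOVGE  r1←0x14
3: ✓ CMP  NZCV=0010
4: · MOVVS
5: · MOVLT
6: ✓ ADDHI  r4←0x93
7: ✓ CMP  NZCV=0010
8: · MOVVS
9: · MOVLS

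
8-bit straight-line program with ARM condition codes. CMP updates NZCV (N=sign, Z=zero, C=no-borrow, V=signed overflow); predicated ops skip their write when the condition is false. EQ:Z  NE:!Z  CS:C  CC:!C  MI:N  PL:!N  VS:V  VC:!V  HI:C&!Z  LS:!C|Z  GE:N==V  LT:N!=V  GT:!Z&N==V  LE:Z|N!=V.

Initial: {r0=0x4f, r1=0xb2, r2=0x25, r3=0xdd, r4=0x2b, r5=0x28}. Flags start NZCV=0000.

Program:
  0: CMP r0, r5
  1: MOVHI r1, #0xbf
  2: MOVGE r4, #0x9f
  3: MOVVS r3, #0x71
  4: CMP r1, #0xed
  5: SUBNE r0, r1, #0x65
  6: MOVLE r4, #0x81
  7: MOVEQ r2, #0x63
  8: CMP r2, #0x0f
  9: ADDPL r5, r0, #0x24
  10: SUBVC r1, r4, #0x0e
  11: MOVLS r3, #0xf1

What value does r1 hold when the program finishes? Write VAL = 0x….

[0] flags=0010 → (cmp)
[1] flags=0010 HI?T → r1=0xbf
[2] flags=0010 GE?T → r4=0x9f
[3] flags=0010 VS?F → skip
[4] flags=1000 → (cmp)
[5] flags=1000 NE?T → r0=0x5a
[6] flags=1000 LE?T → r4=0x81
[7] flags=1000 EQ?F → skip
[8] flags=0010 → (cmp)
[9] flags=0010 PL?T → r5=0x7e
[10] flags=0010 VC?T → r1=0x73
[11] flags=0010 LS?F → skip

VAL = 0x73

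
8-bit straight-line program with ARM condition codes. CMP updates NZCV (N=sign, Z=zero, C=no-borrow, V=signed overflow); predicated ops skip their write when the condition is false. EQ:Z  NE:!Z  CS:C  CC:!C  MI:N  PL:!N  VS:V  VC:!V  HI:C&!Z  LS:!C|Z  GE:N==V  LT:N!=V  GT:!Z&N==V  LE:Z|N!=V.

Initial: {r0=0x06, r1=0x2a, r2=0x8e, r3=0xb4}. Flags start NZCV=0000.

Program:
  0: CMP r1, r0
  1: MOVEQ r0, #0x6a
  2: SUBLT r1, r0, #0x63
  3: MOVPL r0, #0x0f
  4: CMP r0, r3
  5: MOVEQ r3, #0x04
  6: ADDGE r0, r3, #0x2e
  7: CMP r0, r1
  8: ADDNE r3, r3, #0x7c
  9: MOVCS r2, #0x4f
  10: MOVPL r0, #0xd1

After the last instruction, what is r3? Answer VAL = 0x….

VAL = 0x30

0: ✓ CMP  NZCV=0010
1: · MOVEQ
2: · SUBLT
3: ✓ MOVPL  r0←0x0f
4: ✓ CMP  NZCV=0000
5: · MOVEQ
6: ✓ ADDGE  r0←0xe2
7: ✓ CMP  NZCV=1010
8: ✓ ADDNE  r3←0x30
9: ✓ MOVCS  r2←0x4f
10: · MOVPL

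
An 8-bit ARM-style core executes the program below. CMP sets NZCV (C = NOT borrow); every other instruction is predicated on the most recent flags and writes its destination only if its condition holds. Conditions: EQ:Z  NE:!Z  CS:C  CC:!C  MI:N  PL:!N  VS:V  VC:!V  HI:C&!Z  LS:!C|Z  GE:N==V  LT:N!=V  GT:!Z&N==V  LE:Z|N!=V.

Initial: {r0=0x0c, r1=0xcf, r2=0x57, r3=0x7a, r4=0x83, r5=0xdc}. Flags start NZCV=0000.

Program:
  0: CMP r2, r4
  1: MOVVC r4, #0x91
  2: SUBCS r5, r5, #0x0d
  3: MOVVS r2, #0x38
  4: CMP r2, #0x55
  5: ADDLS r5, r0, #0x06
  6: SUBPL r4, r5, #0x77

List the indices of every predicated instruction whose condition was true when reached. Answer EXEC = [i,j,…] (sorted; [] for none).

EXEC = [3,5]

[0] flags=1001 → (cmp)
[1] flags=1001 VC?F → skip
[2] flags=1001 CS?F → skip
[3] flags=1001 VS?T → r2=0x38
[4] flags=1000 → (cmp)
[5] flags=1000 LS?T → r5=0x12
[6] flags=1000 PL?F → skip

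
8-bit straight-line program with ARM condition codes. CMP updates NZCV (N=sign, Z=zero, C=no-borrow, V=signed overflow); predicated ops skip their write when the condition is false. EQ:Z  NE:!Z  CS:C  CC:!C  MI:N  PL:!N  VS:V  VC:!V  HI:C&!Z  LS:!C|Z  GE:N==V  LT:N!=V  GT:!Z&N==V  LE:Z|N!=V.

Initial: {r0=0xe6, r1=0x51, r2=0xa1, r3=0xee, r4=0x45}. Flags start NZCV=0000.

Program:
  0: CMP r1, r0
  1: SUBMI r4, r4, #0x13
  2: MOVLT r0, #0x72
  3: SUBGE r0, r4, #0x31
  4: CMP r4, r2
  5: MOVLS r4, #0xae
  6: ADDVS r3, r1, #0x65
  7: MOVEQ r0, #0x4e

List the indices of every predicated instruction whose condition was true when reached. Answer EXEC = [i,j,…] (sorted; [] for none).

EXEC = [3,5,6]

0: ✓ CMP  NZCV=0000
1: · SUBMI
2: · MOVLT
3: ✓ SUBGE  r0←0x14
4: ✓ CMP  NZCV=1001
5: ✓ MOVLS  r4←0xae
6: ✓ ADDVS  r3←0xb6
7: · MOVEQ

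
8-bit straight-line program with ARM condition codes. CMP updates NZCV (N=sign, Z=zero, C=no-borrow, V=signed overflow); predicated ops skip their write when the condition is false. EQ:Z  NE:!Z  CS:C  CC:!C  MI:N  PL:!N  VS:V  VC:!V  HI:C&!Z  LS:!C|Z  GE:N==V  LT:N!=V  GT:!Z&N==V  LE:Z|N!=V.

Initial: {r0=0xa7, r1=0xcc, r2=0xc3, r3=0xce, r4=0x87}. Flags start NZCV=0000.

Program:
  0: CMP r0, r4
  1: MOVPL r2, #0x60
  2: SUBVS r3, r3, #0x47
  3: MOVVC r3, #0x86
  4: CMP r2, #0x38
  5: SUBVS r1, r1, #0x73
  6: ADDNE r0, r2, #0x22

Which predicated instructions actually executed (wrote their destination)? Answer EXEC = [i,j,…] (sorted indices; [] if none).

0: ✓ CMP  NZCV=0010
1: ✓ MOVPL  r2←0x60
2: · SUBVS
3: ✓ MOVVC  r3←0x86
4: ✓ CMP  NZCV=0010
5: · SUBVS
6: ✓ ADDNE  r0←0x82

EXEC = [1,3,6]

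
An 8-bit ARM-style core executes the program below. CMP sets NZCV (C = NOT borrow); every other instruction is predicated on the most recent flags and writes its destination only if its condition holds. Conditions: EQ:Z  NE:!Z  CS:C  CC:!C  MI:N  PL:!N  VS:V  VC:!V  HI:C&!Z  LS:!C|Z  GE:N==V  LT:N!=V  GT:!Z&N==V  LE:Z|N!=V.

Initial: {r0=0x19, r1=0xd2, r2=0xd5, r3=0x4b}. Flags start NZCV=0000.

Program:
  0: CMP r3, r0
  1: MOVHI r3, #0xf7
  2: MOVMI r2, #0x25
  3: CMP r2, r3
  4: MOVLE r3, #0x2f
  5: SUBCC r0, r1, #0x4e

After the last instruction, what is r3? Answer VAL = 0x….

0: ✓ CMP  NZCV=0010
1: ✓ MOVHI  r3←0xf7
2: · MOVMI
3: ✓ CMP  NZCV=1000
4: ✓ MOVLE  r3←0x2f
5: ✓ SUBCC  r0←0x84

VAL = 0x2f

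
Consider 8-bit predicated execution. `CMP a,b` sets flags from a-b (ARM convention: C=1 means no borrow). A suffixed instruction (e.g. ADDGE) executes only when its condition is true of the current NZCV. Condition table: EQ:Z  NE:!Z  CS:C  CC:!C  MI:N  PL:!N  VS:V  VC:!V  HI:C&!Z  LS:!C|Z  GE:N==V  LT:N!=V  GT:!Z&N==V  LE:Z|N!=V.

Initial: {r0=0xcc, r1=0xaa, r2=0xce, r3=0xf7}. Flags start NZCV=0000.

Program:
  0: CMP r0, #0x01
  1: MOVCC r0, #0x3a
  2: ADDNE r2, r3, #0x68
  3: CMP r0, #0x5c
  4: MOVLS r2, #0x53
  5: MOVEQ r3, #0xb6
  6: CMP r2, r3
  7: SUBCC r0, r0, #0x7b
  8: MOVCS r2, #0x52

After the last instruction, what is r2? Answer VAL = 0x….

VAL = 0x5f

[0] flags=1010 → (cmp)
[1] flags=1010 CC?F → skip
[2] flags=1010 NE?T → r2=0x5f
[3] flags=0011 → (cmp)
[4] flags=0011 LS?F → skip
[5] flags=0011 EQ?F → skip
[6] flags=0000 → (cmp)
[7] flags=0000 CC?T → r0=0x51
[8] flags=0000 CS?F → skip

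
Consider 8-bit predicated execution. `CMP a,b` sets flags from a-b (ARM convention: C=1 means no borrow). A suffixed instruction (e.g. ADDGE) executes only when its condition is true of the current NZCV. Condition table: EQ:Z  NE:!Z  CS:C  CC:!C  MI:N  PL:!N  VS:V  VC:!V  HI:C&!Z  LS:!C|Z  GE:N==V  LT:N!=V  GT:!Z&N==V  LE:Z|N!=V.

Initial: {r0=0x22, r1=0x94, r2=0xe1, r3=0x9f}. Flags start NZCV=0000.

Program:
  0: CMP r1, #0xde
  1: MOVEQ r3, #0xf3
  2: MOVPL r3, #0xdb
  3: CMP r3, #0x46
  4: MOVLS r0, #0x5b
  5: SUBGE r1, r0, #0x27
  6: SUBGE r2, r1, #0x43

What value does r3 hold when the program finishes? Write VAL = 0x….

VAL = 0x9f

[0] flags=1000 → (cmp)
[1] flags=1000 EQ?F → skip
[2] flags=1000 PL?F → skip
[3] flags=0011 → (cmp)
[4] flags=0011 LS?F → skip
[5] flags=0011 GE?F → skip
[6] flags=0011 GE?F → skip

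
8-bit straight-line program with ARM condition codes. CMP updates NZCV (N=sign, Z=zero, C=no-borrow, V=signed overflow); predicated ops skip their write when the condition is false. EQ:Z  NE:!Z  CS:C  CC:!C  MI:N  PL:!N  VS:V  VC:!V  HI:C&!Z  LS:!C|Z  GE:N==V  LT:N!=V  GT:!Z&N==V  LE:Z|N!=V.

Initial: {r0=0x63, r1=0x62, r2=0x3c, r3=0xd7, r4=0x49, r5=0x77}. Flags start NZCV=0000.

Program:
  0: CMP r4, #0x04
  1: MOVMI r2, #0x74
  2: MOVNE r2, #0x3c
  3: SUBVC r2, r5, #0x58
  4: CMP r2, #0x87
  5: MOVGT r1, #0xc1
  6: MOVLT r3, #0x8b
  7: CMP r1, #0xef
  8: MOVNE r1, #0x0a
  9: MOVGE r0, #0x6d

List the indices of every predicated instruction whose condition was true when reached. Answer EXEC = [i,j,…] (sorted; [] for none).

EXEC = [2,3,5,8]

0: ✓ CMP  NZCV=0010
1: · MOVMI
2: ✓ MOVNE  r2←0x3c
3: ✓ SUBVC  r2←0x1f
4: ✓ CMP  NZCV=1001
5: ✓ MOVGT  r1←0xc1
6: · MOVLT
7: ✓ CMP  NZCV=1000
8: ✓ MOVNE  r1←0x0a
9: · MOVGE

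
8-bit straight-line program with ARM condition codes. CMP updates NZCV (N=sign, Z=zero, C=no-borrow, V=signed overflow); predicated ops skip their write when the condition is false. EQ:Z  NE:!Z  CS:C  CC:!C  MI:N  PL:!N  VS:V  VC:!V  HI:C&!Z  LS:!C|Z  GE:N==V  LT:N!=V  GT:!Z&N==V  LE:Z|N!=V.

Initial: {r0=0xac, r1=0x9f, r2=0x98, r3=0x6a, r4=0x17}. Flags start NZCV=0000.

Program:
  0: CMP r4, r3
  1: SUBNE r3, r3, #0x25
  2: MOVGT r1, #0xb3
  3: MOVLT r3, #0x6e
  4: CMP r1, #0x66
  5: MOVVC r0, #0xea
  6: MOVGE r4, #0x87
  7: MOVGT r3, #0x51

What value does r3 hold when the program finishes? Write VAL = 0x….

VAL = 0x6e

[0] flags=1000 → (cmp)
[1] flags=1000 NE?T → r3=0x45
[2] flags=1000 GT?F → skip
[3] flags=1000 LT?T → r3=0x6e
[4] flags=0011 → (cmp)
[5] flags=0011 VC?F → skip
[6] flags=0011 GE?F → skip
[7] flags=0011 GT?F → skip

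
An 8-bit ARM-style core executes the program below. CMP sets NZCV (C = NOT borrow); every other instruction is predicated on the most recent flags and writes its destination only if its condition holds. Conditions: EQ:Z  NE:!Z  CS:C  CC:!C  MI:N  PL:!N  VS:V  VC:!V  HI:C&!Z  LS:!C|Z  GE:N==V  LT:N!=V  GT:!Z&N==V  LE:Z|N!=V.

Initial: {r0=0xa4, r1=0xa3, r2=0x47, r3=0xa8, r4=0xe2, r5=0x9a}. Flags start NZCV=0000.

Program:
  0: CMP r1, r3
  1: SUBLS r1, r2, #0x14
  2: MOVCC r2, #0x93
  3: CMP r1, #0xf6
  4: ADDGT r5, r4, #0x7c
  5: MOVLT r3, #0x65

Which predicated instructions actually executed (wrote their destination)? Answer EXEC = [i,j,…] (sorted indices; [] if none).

EXEC = [1,2,4]

[0] flags=1000 → (cmp)
[1] flags=1000 LS?T → r1=0x33
[2] flags=1000 CC?T → r2=0x93
[3] flags=0000 → (cmp)
[4] flags=0000 GT?T → r5=0x5e
[5] flags=0000 LT?F → skip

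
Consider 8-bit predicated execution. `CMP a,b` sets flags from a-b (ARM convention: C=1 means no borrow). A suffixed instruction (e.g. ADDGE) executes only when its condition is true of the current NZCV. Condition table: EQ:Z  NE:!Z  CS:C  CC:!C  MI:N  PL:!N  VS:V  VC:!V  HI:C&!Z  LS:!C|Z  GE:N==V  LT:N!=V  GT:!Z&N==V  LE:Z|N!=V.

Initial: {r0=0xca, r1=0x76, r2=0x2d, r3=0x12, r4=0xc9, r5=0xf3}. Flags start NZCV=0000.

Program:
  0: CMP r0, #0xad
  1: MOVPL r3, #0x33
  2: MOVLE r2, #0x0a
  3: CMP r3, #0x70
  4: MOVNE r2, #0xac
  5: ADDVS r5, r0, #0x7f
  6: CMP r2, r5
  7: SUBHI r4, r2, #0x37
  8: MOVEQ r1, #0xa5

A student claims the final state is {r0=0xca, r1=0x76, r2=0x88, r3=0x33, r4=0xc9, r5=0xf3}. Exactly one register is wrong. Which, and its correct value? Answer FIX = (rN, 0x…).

FIX = (r2, 0xac)

[0] flags=0010 → (cmp)
[1] flags=0010 PL?T → r3=0x33
[2] flags=0010 LE?F → skip
[3] flags=1000 → (cmp)
[4] flags=1000 NE?T → r2=0xac
[5] flags=1000 VS?F → skip
[6] flags=1000 → (cmp)
[7] flags=1000 HI?F → skip
[8] flags=1000 EQ?F → skip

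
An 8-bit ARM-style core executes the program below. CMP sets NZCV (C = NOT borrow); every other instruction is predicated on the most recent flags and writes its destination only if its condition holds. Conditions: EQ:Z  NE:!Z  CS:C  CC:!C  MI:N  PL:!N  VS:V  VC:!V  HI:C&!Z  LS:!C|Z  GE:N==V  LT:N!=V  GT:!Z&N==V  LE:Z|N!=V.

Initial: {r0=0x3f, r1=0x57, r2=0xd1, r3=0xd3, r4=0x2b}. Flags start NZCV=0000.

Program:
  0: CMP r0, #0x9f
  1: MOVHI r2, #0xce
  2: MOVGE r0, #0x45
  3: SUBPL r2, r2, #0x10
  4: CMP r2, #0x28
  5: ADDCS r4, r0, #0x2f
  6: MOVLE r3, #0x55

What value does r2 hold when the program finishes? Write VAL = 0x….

0: ✓ CMP  NZCV=1001
1: · MOVHI
2: ✓ MOVGE  r0←0x45
3: · SUBPL
4: ✓ CMP  NZCV=1010
5: ✓ ADDCS  r4←0x74
6: ✓ MOVLE  r3←0x55

VAL = 0xd1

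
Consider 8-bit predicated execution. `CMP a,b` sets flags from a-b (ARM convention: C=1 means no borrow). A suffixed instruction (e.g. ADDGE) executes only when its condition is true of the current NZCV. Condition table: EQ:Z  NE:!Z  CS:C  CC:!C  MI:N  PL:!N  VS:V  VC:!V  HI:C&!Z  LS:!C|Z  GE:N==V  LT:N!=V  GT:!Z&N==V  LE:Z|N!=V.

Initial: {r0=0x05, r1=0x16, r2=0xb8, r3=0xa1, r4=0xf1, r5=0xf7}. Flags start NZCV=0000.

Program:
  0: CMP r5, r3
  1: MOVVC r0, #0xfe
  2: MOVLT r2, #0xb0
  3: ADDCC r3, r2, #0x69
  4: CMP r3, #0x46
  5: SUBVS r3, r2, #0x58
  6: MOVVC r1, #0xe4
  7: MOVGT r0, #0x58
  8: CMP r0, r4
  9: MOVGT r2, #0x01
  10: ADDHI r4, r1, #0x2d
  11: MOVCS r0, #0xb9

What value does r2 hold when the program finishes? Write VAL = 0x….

VAL = 0x01

0: ✓ CMP  NZCV=0010
1: ✓ MOVVC  r0←0xfe
2: · MOVLT
3: · ADDCC
4: ✓ CMP  NZCV=0011
5: ✓ SUBVS  r3←0x60
6: · MOVVC
7: · MOVGT
8: ✓ CMP  NZCV=0010
9: ✓ MOVGT  r2←0x01
10: ✓ ADDHI  r4←0x43
11: ✓ MOVCS  r0←0xb9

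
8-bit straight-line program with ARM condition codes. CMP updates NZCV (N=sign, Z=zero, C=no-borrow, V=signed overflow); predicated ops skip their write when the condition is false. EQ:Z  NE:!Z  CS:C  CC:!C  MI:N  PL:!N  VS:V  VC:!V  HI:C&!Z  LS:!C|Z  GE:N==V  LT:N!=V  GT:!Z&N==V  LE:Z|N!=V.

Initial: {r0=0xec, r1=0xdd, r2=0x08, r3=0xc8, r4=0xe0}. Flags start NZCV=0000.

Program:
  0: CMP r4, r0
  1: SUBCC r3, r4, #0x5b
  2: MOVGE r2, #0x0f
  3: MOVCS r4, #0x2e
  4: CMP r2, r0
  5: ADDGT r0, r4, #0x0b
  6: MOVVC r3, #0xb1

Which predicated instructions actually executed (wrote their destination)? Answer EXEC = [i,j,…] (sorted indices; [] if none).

[0] flags=1000 → (cmp)
[1] flags=1000 CC?T → r3=0x85
[2] flags=1000 GE?F → skip
[3] flags=1000 CS?F → skip
[4] flags=0000 → (cmp)
[5] flags=0000 GT?T → r0=0xeb
[6] flags=0000 VC?T → r3=0xb1

EXEC = [1,5,6]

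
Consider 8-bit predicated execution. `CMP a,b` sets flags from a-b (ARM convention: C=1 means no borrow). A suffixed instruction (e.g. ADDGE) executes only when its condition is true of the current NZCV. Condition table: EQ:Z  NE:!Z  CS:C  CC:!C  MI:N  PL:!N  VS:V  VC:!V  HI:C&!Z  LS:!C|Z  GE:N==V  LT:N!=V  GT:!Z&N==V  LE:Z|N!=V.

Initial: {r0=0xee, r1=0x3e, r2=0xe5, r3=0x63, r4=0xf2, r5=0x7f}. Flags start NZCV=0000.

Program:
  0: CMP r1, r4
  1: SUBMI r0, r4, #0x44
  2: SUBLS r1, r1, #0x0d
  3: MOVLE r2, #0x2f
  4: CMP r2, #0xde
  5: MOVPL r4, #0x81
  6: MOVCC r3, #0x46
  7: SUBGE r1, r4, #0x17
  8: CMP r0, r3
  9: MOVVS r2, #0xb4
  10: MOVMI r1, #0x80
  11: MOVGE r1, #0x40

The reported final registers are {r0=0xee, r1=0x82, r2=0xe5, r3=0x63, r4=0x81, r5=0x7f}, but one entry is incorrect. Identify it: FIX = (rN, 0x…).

0: ✓ CMP  NZCV=0000
1: · SUBMI
2: ✓ SUBLS  r1←0x31
3: · MOVLE
4: ✓ CMP  NZCV=0010
5: ✓ MOVPL  r4←0x81
6: · MOVCC
7: ✓ SUBGE  r1←0x6a
8: ✓ CMP  NZCV=1010
9: · MOVVS
10: ✓ MOVMI  r1←0x80
11: · MOVGE

FIX = (r1, 0x80)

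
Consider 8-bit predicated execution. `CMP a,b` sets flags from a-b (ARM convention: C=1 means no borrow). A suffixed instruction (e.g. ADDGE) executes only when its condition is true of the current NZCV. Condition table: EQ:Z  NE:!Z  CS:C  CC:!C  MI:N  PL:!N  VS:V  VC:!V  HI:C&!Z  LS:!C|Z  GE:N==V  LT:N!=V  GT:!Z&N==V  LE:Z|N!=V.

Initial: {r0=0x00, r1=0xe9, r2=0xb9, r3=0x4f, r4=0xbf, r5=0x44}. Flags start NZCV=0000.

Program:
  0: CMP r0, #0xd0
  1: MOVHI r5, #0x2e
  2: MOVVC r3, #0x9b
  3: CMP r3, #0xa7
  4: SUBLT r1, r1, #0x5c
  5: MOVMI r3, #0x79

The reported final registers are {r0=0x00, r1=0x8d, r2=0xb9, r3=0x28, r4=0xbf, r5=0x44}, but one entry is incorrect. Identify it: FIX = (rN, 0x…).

0: ✓ CMP  NZCV=0000
1: · MOVHI
2: ✓ MOVVC  r3←0x9b
3: ✓ CMP  NZCV=1000
4: ✓ SUBLT  r1←0x8d
5: ✓ MOVMI  r3←0x79

FIX = (r3, 0x79)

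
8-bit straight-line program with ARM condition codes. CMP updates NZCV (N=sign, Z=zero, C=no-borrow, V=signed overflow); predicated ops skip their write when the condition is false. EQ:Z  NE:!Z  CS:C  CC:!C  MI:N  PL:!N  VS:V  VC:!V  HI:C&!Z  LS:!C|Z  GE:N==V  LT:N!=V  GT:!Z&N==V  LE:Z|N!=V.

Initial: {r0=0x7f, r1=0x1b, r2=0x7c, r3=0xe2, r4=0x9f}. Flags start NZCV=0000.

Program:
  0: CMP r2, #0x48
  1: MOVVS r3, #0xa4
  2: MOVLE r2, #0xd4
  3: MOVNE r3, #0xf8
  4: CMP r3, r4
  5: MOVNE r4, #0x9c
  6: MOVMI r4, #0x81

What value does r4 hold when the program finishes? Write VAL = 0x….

VAL = 0x9c

[0] flags=0010 → (cmp)
[1] flags=0010 VS?F → skip
[2] flags=0010 LE?F → skip
[3] flags=0010 NE?T → r3=0xf8
[4] flags=0010 → (cmp)
[5] flags=0010 NE?T → r4=0x9c
[6] flags=0010 MI?F → skip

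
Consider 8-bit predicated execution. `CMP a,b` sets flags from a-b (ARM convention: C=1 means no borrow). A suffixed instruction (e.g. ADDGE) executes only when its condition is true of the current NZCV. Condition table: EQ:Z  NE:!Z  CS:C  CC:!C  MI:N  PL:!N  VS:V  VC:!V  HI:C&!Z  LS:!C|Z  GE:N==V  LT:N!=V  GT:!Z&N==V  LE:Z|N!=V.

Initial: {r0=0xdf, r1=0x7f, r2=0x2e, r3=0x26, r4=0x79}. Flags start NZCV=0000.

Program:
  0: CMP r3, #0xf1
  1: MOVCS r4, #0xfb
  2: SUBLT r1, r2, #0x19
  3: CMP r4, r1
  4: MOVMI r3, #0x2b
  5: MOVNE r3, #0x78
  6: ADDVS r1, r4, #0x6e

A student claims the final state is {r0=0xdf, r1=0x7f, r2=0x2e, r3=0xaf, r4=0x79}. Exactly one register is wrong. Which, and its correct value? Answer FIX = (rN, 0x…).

FIX = (r3, 0x78)

[0] flags=0000 → (cmp)
[1] flags=0000 CS?F → skip
[2] flags=0000 LT?F → skip
[3] flags=1000 → (cmp)
[4] flags=1000 MI?T → r3=0x2b
[5] flags=1000 NE?T → r3=0x78
[6] flags=1000 VS?F → skip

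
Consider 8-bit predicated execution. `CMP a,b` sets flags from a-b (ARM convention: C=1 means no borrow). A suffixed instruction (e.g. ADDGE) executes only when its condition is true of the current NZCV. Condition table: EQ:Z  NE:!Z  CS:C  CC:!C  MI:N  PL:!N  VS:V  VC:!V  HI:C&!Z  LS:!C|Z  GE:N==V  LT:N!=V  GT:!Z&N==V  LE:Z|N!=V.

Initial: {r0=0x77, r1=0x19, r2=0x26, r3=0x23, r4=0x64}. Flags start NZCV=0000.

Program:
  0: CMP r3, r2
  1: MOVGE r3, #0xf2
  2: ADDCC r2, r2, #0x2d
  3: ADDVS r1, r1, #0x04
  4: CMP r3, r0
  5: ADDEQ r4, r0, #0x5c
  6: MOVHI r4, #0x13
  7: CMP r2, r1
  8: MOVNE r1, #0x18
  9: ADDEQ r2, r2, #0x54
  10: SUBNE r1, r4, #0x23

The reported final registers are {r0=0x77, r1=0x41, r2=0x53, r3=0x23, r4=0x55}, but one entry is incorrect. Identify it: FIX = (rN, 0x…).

FIX = (r4, 0x64)

[0] flags=1000 → (cmp)
[1] flags=1000 GE?F → skip
[2] flags=1000 CC?T → r2=0x53
[3] flags=1000 VS?F → skip
[4] flags=1000 → (cmp)
[5] flags=1000 EQ?F → skip
[6] flags=1000 HI?F → skip
[7] flags=0010 → (cmp)
[8] flags=0010 NE?T → r1=0x18
[9] flags=0010 EQ?F → skip
[10] flags=0010 NE?T → r1=0x41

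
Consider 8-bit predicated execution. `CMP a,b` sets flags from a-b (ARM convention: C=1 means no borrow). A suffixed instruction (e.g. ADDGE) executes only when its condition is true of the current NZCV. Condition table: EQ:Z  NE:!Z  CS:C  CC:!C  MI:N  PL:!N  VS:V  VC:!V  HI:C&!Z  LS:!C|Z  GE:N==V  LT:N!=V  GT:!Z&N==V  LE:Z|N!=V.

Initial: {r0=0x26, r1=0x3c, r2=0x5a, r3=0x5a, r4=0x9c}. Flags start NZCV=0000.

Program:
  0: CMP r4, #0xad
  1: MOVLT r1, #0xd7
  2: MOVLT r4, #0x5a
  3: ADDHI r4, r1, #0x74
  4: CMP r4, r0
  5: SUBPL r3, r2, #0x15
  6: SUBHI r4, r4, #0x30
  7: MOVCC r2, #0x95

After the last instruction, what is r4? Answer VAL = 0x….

VAL = 0x2a

[0] flags=1000 → (cmp)
[1] flags=1000 LT?T → r1=0xd7
[2] flags=1000 LT?T → r4=0x5a
[3] flags=1000 HI?F → skip
[4] flags=0010 → (cmp)
[5] flags=0010 PL?T → r3=0x45
[6] flags=0010 HI?T → r4=0x2a
[7] flags=0010 CC?F → skip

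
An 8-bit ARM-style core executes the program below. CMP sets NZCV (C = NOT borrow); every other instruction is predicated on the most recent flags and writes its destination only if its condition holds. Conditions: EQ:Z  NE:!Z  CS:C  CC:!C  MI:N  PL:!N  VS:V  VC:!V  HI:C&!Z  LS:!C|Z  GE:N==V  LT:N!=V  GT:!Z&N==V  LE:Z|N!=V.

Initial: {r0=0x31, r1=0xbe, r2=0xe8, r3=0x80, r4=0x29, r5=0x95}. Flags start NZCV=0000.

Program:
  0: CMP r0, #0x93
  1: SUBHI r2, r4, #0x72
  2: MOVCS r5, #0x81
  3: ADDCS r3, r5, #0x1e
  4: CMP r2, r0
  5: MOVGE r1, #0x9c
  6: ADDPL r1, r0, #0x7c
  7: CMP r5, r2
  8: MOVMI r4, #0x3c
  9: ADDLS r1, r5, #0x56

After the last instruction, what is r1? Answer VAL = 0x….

0: ✓ CMP  NZCV=1001
1: · SUBHI
2: · MOVCS
3: · ADDCS
4: ✓ CMP  NZCV=1010
5: · MOVGE
6: · ADDPL
7: ✓ CMP  NZCV=1000
8: ✓ MOVMI  r4←0x3c
9: ✓ ADDLS  r1←0xeb

VAL = 0xeb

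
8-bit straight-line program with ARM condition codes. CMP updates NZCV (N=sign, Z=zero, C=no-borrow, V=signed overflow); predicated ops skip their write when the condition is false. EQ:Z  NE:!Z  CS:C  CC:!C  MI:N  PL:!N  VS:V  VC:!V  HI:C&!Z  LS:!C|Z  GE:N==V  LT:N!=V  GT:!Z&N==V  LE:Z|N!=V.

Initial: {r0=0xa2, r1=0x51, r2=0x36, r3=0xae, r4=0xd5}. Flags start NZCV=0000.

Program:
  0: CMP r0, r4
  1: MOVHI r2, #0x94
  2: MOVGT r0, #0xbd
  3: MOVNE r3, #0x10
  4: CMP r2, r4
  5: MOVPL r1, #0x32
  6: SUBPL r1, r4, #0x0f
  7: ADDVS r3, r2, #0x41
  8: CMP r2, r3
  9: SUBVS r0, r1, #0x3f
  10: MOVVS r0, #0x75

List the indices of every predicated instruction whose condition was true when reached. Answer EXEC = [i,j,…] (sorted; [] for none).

0: ✓ CMP  NZCV=1000
1: · MOVHI
2: · MOVGT
3: ✓ MOVNE  r3←0x10
4: ✓ CMP  NZCV=0000
5: ✓ MOVPL  r1←0x32
6: ✓ SUBPL  r1←0xc6
7: · ADDVS
8: ✓ CMP  NZCV=0010
9: · SUBVS
10: · MOVVS

EXEC = [3,5,6]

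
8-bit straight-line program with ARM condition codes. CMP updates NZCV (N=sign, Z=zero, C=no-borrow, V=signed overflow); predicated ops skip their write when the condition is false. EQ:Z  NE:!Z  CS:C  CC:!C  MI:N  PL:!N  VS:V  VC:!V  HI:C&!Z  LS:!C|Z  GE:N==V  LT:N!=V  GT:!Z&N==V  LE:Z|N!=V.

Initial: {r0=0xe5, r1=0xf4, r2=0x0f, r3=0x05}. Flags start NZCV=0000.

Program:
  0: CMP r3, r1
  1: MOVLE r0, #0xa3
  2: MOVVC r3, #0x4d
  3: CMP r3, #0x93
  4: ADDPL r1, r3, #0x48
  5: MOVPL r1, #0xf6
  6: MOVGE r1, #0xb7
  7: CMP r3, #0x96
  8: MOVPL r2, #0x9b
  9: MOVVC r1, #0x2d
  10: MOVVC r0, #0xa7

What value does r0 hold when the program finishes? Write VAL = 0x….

VAL = 0xe5

0: ✓ CMP  NZCV=0000
1: · MOVLE
2: ✓ MOVVC  r3←0x4d
3: ✓ CMP  NZCV=1001
4: · ADDPL
5: · MOVPL
6: ✓ MOVGE  r1←0xb7
7: ✓ CMP  NZCV=1001
8: · MOVPL
9: · MOVVC
10: · MOVVC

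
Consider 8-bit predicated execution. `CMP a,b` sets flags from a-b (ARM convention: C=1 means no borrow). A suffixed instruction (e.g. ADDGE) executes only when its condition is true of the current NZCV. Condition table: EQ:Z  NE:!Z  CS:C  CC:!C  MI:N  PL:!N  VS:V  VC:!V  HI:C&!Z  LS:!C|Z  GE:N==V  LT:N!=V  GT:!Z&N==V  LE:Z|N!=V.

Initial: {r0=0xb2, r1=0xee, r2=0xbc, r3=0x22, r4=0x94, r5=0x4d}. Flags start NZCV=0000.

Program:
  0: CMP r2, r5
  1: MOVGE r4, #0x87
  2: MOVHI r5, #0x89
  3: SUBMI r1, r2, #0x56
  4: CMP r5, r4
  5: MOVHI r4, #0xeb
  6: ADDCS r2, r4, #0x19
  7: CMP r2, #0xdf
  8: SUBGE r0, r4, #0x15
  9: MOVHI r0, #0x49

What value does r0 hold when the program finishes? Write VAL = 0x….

0: ✓ CMP  NZCV=0011
1: · MOVGE
2: ✓ MOVHI  r5←0x89
3: · SUBMI
4: ✓ CMP  NZCV=1000
5: · MOVHI
6: · ADDCS
7: ✓ CMP  NZCV=1000
8: · SUBGE
9: · MOVHI

VAL = 0xb2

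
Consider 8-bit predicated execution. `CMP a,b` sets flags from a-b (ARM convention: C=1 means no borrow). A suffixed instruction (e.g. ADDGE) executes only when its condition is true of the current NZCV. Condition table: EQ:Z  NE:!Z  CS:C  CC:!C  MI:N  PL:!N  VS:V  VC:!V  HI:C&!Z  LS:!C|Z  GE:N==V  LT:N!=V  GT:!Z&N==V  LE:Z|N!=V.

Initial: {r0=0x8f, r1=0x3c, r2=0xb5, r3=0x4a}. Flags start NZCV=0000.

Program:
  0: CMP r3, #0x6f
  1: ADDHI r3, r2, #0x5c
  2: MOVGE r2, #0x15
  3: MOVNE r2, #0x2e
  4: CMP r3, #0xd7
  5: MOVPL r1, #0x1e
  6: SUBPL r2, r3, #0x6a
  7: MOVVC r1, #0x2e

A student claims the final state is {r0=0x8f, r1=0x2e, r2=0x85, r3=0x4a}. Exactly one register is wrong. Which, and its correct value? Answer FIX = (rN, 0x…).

FIX = (r2, 0xe0)

0: ✓ CMP  NZCV=1000
1: · ADDHI
2: · MOVGE
3: ✓ MOVNE  r2←0x2e
4: ✓ CMP  NZCV=0000
5: ✓ MOVPL  r1←0x1e
6: ✓ SUBPL  r2←0xe0
7: ✓ MOVVC  r1←0x2e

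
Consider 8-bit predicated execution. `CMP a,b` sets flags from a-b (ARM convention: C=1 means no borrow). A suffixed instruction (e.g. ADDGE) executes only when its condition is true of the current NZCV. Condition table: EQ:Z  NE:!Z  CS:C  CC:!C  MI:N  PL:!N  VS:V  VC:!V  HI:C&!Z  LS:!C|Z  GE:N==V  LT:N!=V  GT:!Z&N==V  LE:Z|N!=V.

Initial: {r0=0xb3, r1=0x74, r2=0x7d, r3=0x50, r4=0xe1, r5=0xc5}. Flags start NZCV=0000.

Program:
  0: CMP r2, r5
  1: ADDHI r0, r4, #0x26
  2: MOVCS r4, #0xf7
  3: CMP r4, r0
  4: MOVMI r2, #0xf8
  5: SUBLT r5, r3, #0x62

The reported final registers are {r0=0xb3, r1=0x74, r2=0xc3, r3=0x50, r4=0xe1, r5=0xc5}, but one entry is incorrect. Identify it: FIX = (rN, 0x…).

FIX = (r2, 0x7d)

[0] flags=1001 → (cmp)
[1] flags=1001 HI?F → skip
[2] flags=1001 CS?F → skip
[3] flags=0010 → (cmp)
[4] flags=0010 MI?F → skip
[5] flags=0010 LT?F → skip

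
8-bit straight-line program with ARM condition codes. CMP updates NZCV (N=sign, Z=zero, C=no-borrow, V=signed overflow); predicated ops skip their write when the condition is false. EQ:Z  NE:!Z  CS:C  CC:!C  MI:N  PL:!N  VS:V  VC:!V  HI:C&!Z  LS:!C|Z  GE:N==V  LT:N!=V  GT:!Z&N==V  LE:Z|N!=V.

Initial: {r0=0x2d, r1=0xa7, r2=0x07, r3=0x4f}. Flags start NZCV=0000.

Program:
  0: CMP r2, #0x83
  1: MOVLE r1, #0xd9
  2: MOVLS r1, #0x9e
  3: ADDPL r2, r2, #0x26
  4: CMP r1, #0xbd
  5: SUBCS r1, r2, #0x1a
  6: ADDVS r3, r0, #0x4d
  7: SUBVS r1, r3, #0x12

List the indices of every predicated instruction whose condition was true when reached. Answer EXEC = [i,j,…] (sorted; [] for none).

[0] flags=1001 → (cmp)
[1] flags=1001 LE?F → skip
[2] flags=1001 LS?T → r1=0x9e
[3] flags=1001 PL?F → skip
[4] flags=1000 → (cmp)
[5] flags=1000 CS?F → skip
[6] flags=1000 VS?F → skip
[7] flags=1000 VS?F → skip

EXEC = [2]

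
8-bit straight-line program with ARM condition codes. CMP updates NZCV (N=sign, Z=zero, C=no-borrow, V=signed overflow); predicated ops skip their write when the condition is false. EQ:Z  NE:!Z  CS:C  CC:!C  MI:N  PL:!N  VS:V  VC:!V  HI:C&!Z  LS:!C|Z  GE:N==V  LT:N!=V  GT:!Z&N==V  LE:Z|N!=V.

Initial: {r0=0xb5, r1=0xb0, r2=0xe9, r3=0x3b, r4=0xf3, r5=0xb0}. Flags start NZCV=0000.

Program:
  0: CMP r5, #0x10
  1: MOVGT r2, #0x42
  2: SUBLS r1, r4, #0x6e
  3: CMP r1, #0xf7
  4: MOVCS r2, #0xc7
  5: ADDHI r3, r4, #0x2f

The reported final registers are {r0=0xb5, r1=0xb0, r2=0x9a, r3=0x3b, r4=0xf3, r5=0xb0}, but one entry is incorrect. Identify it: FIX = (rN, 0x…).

[0] flags=1010 → (cmp)
[1] flags=1010 GT?F → skip
[2] flags=1010 LS?F → skip
[3] flags=1000 → (cmp)
[4] flags=1000 CS?F → skip
[5] flags=1000 HI?F → skip

FIX = (r2, 0xe9)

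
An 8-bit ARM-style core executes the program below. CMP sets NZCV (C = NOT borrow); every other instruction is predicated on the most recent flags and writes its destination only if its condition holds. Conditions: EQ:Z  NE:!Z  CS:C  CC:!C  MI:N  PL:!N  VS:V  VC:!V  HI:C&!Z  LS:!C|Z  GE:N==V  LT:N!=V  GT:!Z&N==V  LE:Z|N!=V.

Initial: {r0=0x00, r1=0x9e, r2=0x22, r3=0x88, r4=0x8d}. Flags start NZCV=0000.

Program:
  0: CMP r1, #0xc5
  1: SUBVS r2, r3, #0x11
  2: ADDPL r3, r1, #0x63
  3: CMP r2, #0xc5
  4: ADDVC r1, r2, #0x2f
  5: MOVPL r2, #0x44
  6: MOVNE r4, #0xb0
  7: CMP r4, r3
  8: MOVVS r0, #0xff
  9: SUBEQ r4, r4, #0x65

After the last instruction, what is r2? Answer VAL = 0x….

VAL = 0x44

[0] flags=1000 → (cmp)
[1] flags=1000 VS?F → skip
[2] flags=1000 PL?F → skip
[3] flags=0000 → (cmp)
[4] flags=0000 VC?T → r1=0x51
[5] flags=0000 PL?T → r2=0x44
[6] flags=0000 NE?T → r4=0xb0
[7] flags=0010 → (cmp)
[8] flags=0010 VS?F → skip
[9] flags=0010 EQ?F → skip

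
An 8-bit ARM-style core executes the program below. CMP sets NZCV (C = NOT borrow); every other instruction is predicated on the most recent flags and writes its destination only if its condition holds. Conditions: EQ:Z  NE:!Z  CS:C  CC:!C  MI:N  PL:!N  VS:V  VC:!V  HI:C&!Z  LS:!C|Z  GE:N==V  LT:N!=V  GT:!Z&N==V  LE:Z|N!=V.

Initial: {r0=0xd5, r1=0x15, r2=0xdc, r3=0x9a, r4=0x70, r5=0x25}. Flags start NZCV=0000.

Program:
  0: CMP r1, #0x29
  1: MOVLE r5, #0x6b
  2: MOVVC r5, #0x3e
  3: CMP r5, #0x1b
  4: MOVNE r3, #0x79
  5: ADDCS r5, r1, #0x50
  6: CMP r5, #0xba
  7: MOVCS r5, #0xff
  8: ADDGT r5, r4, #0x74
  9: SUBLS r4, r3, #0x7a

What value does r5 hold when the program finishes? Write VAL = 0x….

[0] flags=1000 → (cmp)
[1] flags=1000 LE?T → r5=0x6b
[2] flags=1000 VC?T → r5=0x3e
[3] flags=0010 → (cmp)
[4] flags=0010 NE?T → r3=0x79
[5] flags=0010 CS?T → r5=0x65
[6] flags=1001 → (cmp)
[7] flags=1001 CS?F → skip
[8] flags=1001 GT?T → r5=0xe4
[9] flags=1001 LS?T → r4=0xff

VAL = 0xe4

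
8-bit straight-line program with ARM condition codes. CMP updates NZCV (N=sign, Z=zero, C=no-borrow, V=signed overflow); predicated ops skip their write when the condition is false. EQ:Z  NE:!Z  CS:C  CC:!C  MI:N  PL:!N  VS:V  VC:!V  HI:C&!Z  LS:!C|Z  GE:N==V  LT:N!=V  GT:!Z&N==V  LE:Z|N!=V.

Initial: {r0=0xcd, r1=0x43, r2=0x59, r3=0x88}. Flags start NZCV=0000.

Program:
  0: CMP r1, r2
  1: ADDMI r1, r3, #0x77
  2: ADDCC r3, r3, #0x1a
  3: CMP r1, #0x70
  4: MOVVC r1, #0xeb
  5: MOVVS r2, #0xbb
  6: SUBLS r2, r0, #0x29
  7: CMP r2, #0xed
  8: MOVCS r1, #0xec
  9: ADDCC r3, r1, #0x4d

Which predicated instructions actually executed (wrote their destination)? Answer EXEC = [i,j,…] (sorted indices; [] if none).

[0] flags=1000 → (cmp)
[1] flags=1000 MI?T → r1=0xff
[2] flags=1000 CC?T → r3=0xa2
[3] flags=1010 → (cmp)
[4] flags=1010 VC?T → r1=0xeb
[5] flags=1010 VS?F → skip
[6] flags=1010 LS?F → skip
[7] flags=0000 → (cmp)
[8] flags=0000 CS?F → skip
[9] flags=0000 CC?T → r3=0x38

EXEC = [1,2,4,9]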